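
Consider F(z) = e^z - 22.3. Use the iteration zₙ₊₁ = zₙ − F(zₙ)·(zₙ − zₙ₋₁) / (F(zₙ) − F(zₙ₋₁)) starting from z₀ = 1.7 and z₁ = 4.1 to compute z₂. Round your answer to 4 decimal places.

2.4360

F(1.7) = -16.826053, F(4.1) = 38.040288
z₂ = 4.100000 − 38.040288·(4.100000 − 1.700000) / (38.040288 − (-16.826053)) = 4.100000 − (91.296690)/(54.866340) = 2.436016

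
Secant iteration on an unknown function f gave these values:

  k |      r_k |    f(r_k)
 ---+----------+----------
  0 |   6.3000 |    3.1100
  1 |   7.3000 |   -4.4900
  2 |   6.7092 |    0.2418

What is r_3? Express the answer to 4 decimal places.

6.7394

r_3 = 6.7092 − 0.2418·(6.7092 − 7.3000) / (0.2418 − (-4.4900))
   = 6.7092 − (-0.142855)/(4.731800) = 6.739391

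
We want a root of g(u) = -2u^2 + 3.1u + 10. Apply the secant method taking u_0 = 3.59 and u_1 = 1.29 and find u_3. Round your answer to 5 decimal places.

3.31696

g(3.59) = -4.6472000, g(1.29) = 10.6708000
u_2 = 1.2900000 − 10.6708000·(1.2900000 − 3.5900000) / (10.6708000 − (-4.6472000)) = 1.2900000 − (-24.5428400)/(15.3180000) = 2.8922222
g(2.8922222) = 2.2359901
u_3 = 2.8922222 − 2.2359901·(2.8922222 − 1.2900000) / (2.2359901 − 10.6708000) = 2.8922222 − (3.5825531)/(-8.4348099) = 3.3169565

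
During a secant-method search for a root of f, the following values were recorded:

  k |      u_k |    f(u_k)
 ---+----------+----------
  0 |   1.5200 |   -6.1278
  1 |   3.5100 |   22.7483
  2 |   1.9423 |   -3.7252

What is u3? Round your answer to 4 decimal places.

u3 = 1.9423 − (-3.7252)·(1.9423 − 3.5100) / (-3.7252 − 22.7483)
   = 1.9423 − (5.839996)/(-26.473500) = 2.162898

2.1629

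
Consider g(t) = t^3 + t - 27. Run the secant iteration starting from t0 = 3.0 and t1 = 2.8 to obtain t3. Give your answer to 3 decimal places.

2.889

g(3.0) = 3.00000, g(2.8) = -2.24800
t2 = 2.80000 − (-2.24800)·(2.80000 − 3.00000) / (-2.24800 − 3.00000) = 2.80000 − (0.44960)/(-5.24800) = 2.88567
g(2.88567) = -0.08507
t3 = 2.88567 − (-0.08507)·(2.88567 − 2.80000) / (-0.08507 − (-2.24800)) = 2.88567 − (-0.00729)/(2.16293) = 2.88904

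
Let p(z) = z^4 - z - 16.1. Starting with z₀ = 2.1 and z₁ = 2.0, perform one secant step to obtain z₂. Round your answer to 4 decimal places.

p(2.1) = 1.248100, p(2.0) = -2.100000
z₂ = 2.000000 − (-2.100000)·(2.000000 − 2.100000) / (-2.100000 − 1.248100) = 2.000000 − (0.210000)/(-3.348100) = 2.062722

2.0627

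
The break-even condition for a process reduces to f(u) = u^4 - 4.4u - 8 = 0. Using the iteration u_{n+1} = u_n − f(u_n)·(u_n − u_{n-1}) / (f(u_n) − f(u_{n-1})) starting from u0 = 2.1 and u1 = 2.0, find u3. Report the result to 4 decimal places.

2.0283

f(2.1) = 2.208100, f(2.0) = -0.800000
u2 = 2.000000 − (-0.800000)·(2.000000 − 2.100000) / (-0.800000 − 2.208100) = 2.000000 − (0.080000)/(-3.008100) = 2.026595
f(2.026595) = -0.048856
u3 = 2.026595 − (-0.048856)·(2.026595 − 2.000000) / (-0.048856 − (-0.800000)) = 2.026595 − (-0.001299)/(0.751144) = 2.028325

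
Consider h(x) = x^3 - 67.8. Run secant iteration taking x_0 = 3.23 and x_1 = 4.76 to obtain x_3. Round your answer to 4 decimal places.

h(3.23) = -34.101733, h(4.76) = 40.050176
x_2 = 4.760000 − 40.050176·(4.760000 − 3.230000) / (40.050176 − (-34.101733)) = 4.760000 − (61.276769)/(74.151909) = 3.933632
h(3.933632) = -6.933103
x_3 = 3.933632 − (-6.933103)·(3.933632 − 4.760000) / (-6.933103 − 40.050176) = 3.933632 − (5.729295)/(-46.983279) = 4.055575

4.0556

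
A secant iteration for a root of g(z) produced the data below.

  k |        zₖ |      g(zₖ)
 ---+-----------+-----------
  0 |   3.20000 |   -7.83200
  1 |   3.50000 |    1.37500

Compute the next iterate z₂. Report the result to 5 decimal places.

z₂ = 3.50000 − 1.37500·(3.50000 − 3.20000) / (1.37500 − (-7.83200))
   = 3.50000 − (0.4125000)/(9.2070000) = 3.4551971

3.45520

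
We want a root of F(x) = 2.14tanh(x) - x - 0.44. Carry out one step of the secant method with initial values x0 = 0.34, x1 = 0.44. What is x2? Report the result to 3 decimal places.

F(0.34) = -0.07920, F(0.44) = 0.00520
x2 = 0.44000 − 0.00520·(0.44000 − 0.34000) / (0.00520 − (-0.07920)) = 0.44000 − (0.00052)/(0.08440) = 0.43384

0.434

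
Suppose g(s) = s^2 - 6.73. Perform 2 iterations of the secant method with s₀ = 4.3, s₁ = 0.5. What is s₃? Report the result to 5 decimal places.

3.25745

g(4.3) = 11.7600000, g(0.5) = -6.4800000
s₂ = 0.5000000 − (-6.4800000)·(0.5000000 − 4.3000000) / (-6.4800000 − 11.7600000) = 0.5000000 − (24.6240000)/(-18.2400000) = 1.8500000
g(1.8500000) = -3.3075000
s₃ = 1.8500000 − (-3.3075000)·(1.8500000 − 0.5000000) / (-3.3075000 − (-6.4800000)) = 1.8500000 − (-4.4651250)/(3.1725000) = 3.2574468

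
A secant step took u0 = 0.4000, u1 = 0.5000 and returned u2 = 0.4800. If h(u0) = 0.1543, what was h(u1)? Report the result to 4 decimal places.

The secant line through (0.4000, 0.1543) and (0.5000, h(u1)) crosses zero at u2 = 0.4800.
So (0.4000, 0.1543), (0.5000, h(u1)), (0.4800, 0) are collinear:
h(u1) = 0.1543 · (0.5000 − 0.4800) / (0.4000 − 0.4800) = 0.1543 · (0.020000)/(-0.080000) = -0.038575

-0.0386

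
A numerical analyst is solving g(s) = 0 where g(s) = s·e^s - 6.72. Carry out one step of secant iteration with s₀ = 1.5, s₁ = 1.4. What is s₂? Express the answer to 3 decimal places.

1.500

g(1.5) = 0.00253, g(1.4) = -1.04272
s₂ = 1.40000 − (-1.04272)·(1.40000 − 1.50000) / (-1.04272 − 0.00253) = 1.40000 − (0.10427)/(-1.04525) = 1.49976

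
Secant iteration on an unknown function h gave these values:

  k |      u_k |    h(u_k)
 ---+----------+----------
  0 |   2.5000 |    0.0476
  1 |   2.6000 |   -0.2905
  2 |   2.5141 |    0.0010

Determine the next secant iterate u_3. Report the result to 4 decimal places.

u_3 = 2.5141 − 0.0010·(2.5141 − 2.6000) / (0.0010 − (-0.2905))
   = 2.5141 − (-0.000086)/(0.291500) = 2.514395

2.5144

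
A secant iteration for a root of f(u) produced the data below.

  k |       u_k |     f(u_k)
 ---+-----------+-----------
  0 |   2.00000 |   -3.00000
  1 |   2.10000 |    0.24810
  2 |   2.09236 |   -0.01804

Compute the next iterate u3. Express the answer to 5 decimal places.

2.09288

u3 = 2.09236 − (-0.01804)·(2.09236 − 2.10000) / (-0.01804 − 0.24810)
   = 2.09236 − (0.0001378)/(-0.2661400) = 2.0928779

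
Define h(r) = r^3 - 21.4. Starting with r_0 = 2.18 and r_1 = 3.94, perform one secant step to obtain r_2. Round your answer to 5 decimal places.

h(2.18) = -11.0397680, h(3.94) = 39.7629840
r_2 = 3.9400000 − 39.7629840·(3.9400000 − 2.1800000) / (39.7629840 − (-11.0397680)) = 3.9400000 − (69.9828518)/(50.8027520) = 2.5624594

2.56246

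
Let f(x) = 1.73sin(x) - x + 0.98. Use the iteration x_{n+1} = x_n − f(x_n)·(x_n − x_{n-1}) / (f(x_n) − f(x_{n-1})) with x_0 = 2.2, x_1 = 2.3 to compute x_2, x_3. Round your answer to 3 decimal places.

2.286, 2.286

f(2.2) = 0.17870, f(2.3) = -0.02993
x_2 = 2.30000 − (-0.02993)·(2.30000 − 2.20000) / (-0.02993 − 0.17870) = 2.30000 − (-0.00299)/(-0.20863) = 2.28565
f(2.28565) = 0.00082
x_3 = 2.28565 − 0.00082·(2.28565 − 2.30000) / (0.00082 − (-0.02993)) = 2.28565 − (-0.00001)/(0.03075) = 2.28604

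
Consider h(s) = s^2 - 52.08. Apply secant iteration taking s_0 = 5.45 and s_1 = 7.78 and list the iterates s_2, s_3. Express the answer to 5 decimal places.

7.14142, 7.21381

h(5.45) = -22.3775000, h(7.78) = 8.4484000
s_2 = 7.7800000 − 8.4484000·(7.7800000 − 5.4500000) / (8.4484000 − (-22.3775000)) = 7.7800000 − (19.6847720)/(30.8259000) = 7.1414210
h(7.1414210) = -1.0801059
s_3 = 7.1414210 − (-1.0801059)·(7.1414210 − 7.7800000) / (-1.0801059 − 8.4484000) = 7.1414210 − (0.6897329)/(-9.5285059) = 7.2138073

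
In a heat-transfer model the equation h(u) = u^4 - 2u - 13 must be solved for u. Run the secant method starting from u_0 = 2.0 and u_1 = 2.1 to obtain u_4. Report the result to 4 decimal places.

h(2.0) = -1.000000, h(2.1) = 2.248100
u_2 = 2.100000 − 2.248100·(2.100000 − 2.000000) / (2.248100 − (-1.000000)) = 2.100000 − (0.224810)/(3.248100) = 2.030787
h(2.030787) = -0.053400
u_3 = 2.030787 − (-0.053400)·(2.030787 − 2.100000) / (-0.053400 − 2.248100) = 2.030787 − (0.003696)/(-2.301500) = 2.032393
h(2.032393) = -0.002750
u_4 = 2.032393 − (-0.002750)·(2.032393 − 2.030787) / (-0.002750 − (-0.053400)) = 2.032393 − (-0.000004)/(0.050651) = 2.032480

2.0325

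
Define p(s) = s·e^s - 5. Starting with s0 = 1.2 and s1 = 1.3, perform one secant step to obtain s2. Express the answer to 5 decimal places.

1.32925

p(1.2) = -1.0158597, p(1.3) = -0.2299143
s2 = 1.3000000 − (-0.2299143)·(1.3000000 − 1.2000000) / (-0.2299143 − (-1.0158597)) = 1.3000000 − (-0.0229914)/(0.7859454) = 1.3292532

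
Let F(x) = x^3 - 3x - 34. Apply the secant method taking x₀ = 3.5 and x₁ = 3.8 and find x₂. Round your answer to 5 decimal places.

3.54393

F(3.5) = -1.6250000, F(3.8) = 9.4720000
x₂ = 3.8000000 − 9.4720000·(3.8000000 − 3.5000000) / (9.4720000 − (-1.6250000)) = 3.8000000 − (2.8416000)/(11.0970000) = 3.5439308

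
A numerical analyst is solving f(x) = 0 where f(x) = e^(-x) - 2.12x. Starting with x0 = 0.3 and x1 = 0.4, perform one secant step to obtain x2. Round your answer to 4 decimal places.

f(0.3) = 0.104818, f(0.4) = -0.177680
x2 = 0.400000 − (-0.177680)·(0.400000 − 0.300000) / (-0.177680 − 0.104818) = 0.400000 − (-0.017768)/(-0.282498) = 0.337104

0.3371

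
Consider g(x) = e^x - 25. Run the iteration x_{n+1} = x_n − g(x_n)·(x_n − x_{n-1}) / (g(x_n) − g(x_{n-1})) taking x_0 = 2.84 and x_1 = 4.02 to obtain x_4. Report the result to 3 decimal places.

3.222

g(2.84) = -7.88423, g(4.02) = 30.70111
x_2 = 4.02000 − 30.70111·(4.02000 − 2.84000) / (30.70111 − (-7.88423)) = 4.02000 − (36.22730)/(38.58534) = 3.08111
g(3.08111) = -3.21738
x_3 = 3.08111 − (-3.21738)·(3.08111 − 4.02000) / (-3.21738 − 30.70111) = 3.08111 − (3.02076)/(-33.91849) = 3.17017
g(3.17017) = -1.18843
x_4 = 3.17017 − (-1.18843)·(3.17017 − 3.08111) / (-1.18843 − (-3.21738)) = 3.17017 − (-0.10584)/(2.02896) = 3.22234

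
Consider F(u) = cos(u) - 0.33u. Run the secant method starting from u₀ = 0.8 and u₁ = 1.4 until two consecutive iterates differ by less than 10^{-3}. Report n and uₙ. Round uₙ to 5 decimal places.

F(0.8) = 0.4327067, F(1.4) = -0.2920329
u₂ = 1.4000000 − (-0.2920329)·(0.6000000)/(-0.7247396) = 1.1582308;  |Δ| = 0.2417692
F(1.1582308) = 0.0187448
u₃ = 1.1582308 − 0.0187448·(-0.2417692)/(0.3107776) = 1.1728133;  |Δ| = 0.0145825
F(1.1728133) = 0.0005315
u₄ = 1.1728133 − 0.0005315·(0.0145825)/(-0.0182133) = 1.1732388;  |Δ| = 0.0004255
|u₄ − u₃| = 0.0004255 < 10^{-3}

n = 4, uₙ = 1.17324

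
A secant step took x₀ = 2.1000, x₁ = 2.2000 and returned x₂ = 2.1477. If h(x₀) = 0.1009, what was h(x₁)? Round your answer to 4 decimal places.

The secant line through (2.1000, 0.1009) and (2.2000, h(x₁)) crosses zero at x₂ = 2.1477.
So (2.1000, 0.1009), (2.2000, h(x₁)), (2.1477, 0) are collinear:
h(x₁) = 0.1009 · (2.2000 − 2.1477) / (2.1000 − 2.1477) = 0.1009 · (0.052300)/(-0.047700) = -0.110630

-0.1106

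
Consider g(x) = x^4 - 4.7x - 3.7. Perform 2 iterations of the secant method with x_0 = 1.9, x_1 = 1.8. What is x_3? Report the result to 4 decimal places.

g(1.9) = 0.402100, g(1.8) = -1.662400
x_2 = 1.800000 − (-1.662400)·(1.800000 − 1.900000) / (-1.662400 − 0.402100) = 1.800000 − (0.166240)/(-2.064500) = 1.880523
g(1.880523) = -0.032565
x_3 = 1.880523 − (-0.032565)·(1.880523 − 1.800000) / (-0.032565 − (-1.662400)) = 1.880523 − (-0.002622)/(1.629835) = 1.882132

1.8821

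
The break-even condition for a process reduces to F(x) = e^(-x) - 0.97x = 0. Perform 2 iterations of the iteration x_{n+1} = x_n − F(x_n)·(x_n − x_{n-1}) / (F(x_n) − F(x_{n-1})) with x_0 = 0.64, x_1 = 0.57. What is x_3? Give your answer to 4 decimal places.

F(0.64) = -0.093508, F(0.57) = 0.012625
x_2 = 0.570000 − 0.012625·(0.570000 − 0.640000) / (0.012625 − (-0.093508)) = 0.570000 − (-0.000884)/(0.106133) = 0.578327
F(0.578327) = -0.000141
x_3 = 0.578327 − (-0.000141)·(0.578327 − 0.570000) / (-0.000141 − 0.012625) = 0.578327 − (-0.000001)/(-0.012767) = 0.578235

0.5782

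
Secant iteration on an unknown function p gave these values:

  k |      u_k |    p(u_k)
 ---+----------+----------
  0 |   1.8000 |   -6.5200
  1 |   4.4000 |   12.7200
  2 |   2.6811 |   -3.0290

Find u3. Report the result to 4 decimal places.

3.0117

u3 = 2.6811 − (-3.0290)·(2.6811 − 4.4000) / (-3.0290 − 12.7200)
   = 2.6811 − (5.206548)/(-15.749000) = 3.011695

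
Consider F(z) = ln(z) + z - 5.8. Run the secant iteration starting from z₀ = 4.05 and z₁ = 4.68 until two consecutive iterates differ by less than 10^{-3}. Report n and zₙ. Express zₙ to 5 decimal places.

n = 4, zₙ = 4.33360

F(4.05) = -0.3512831, F(4.68) = 0.4232981
z₂ = 4.6800000 − 0.4232981·(0.6300000)/(0.7745812) = 4.3357136;  |Δ| = 0.3442864
F(4.3357136) = 0.0025998
z₃ = 4.3357136 − 0.0025998·(-0.3442864)/(-0.4206983) = 4.3335860;  |Δ| = 0.0021276
F(4.3335860) = -0.0000186
z₄ = 4.3335860 − (-0.0000186)·(-0.0021276)/(-0.0026184) = 4.3336011;  |Δ| = 0.0000151
|z₄ − z₃| = 0.0000151 < 10^{-3}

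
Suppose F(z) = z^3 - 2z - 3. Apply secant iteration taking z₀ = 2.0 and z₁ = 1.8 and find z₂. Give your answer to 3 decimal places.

1.887

F(2.0) = 1.00000, F(1.8) = -0.76800
z₂ = 1.80000 − (-0.76800)·(1.80000 − 2.00000) / (-0.76800 − 1.00000) = 1.80000 − (0.15360)/(-1.76800) = 1.88688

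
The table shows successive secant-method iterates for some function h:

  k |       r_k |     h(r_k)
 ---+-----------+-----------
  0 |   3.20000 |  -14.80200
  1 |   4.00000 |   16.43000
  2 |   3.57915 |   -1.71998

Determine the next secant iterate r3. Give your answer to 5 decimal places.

r3 = 3.57915 − (-1.71998)·(3.57915 − 4.00000) / (-1.71998 − 16.43000)
   = 3.57915 − (0.7238536)/(-18.1499800) = 3.6190318

3.61903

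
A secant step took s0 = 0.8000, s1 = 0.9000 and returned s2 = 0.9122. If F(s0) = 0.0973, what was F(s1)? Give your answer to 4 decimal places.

The secant line through (0.8000, 0.0973) and (0.9000, F(s1)) crosses zero at s2 = 0.9122.
So (0.8000, 0.0973), (0.9000, F(s1)), (0.9122, 0) are collinear:
F(s1) = 0.0973 · (0.9000 − 0.9122) / (0.8000 − 0.9122) = 0.0973 · (-0.012200)/(-0.112200) = 0.010580

0.0106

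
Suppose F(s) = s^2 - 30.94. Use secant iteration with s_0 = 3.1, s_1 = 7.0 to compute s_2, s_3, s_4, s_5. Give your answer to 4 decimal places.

F(3.1) = -21.330000, F(7.0) = 18.060000
s_2 = 7.000000 − 18.060000·(7.000000 − 3.100000) / (18.060000 − (-21.330000)) = 7.000000 − (70.434000)/(39.390000) = 5.211881
F(5.211881) = -3.776294
s_3 = 5.211881 − (-3.776294)·(5.211881 − 7.000000) / (-3.776294 − 18.060000) = 5.211881 − (6.752463)/(-21.836294) = 5.521112
F(5.521112) = -0.457318
s_4 = 5.521112 − (-0.457318)·(5.521112 − 5.211881) / (-0.457318 − (-3.776294)) = 5.521112 − (-0.141417)/(3.318976) = 5.563721
F(5.563721) = 0.014991
s_5 = 5.563721 − 0.014991·(5.563721 − 5.521112) / (0.014991 − (-0.457318)) = 5.563721 − (0.000639)/(0.472310) = 5.562369

5.2119, 5.5211, 5.5637, 5.5624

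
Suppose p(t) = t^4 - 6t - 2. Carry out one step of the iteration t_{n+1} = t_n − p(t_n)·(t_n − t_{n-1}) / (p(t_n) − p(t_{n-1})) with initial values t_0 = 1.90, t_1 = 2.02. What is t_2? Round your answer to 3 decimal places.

p(1.90) = -0.36790, p(2.02) = 2.52966
t_2 = 2.02000 − 2.52966·(2.02000 − 1.90000) / (2.52966 − (-0.36790)) = 2.02000 − (0.30356)/(2.89756) = 1.91524

1.915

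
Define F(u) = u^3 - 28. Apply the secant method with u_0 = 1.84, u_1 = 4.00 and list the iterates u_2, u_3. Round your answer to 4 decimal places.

F(1.84) = -21.770496, F(4.00) = 36.000000
u_2 = 4.000000 − 36.000000·(4.000000 − 1.840000) / (36.000000 − (-21.770496)) = 4.000000 − (77.760000)/(57.770496) = 2.653984
F(2.653984) = -9.306311
u_3 = 2.653984 − (-9.306311)·(2.653984 − 4.000000) / (-9.306311 − 36.000000) = 2.653984 − (12.526442)/(-45.306311) = 2.930468

2.6540, 2.9305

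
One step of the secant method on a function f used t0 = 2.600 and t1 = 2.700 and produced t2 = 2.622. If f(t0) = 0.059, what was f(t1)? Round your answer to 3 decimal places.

The secant line through (2.600, 0.059) and (2.700, f(t1)) crosses zero at t2 = 2.622.
So (2.600, 0.059), (2.700, f(t1)), (2.622, 0) are collinear:
f(t1) = 0.059 · (2.700 − 2.622) / (2.600 − 2.622) = 0.059 · (0.07800)/(-0.02200) = -0.20918

-0.209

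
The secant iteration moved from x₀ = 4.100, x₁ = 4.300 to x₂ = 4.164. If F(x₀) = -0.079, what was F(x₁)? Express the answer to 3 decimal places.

The secant line through (4.100, -0.079) and (4.300, F(x₁)) crosses zero at x₂ = 4.164.
So (4.100, -0.079), (4.300, F(x₁)), (4.164, 0) are collinear:
F(x₁) = -0.079 · (4.300 − 4.164) / (4.100 − 4.164) = -0.079 · (0.13600)/(-0.06400) = 0.16788

0.168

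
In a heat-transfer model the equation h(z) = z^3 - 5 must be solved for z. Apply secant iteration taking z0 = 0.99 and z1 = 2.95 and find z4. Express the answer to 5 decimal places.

h(0.99) = -4.0297010, h(2.95) = 20.6723750
z2 = 2.9500000 − 20.6723750·(2.9500000 − 0.9900000) / (20.6723750 − (-4.0297010)) = 2.9500000 − (40.5178550)/(24.7020760) = 1.3097389
h(1.3097389) = -2.7532531
z3 = 1.3097389 − (-2.7532531)·(1.3097389 − 2.9500000) / (-2.7532531 − 20.6723750) = 1.3097389 − (4.5160540)/(-23.4256281) = 1.5025215
h(1.5025215) = -1.6079513
z4 = 1.5025215 − (-1.6079513)·(1.5025215 − 1.3097389) / (-1.6079513 − (-2.7532531)) = 1.5025215 − (-0.3099851)/(1.1453018) = 1.7731795

1.77318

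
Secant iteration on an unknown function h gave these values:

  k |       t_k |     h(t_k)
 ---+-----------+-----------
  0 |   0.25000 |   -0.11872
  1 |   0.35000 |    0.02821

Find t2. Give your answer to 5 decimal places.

t2 = 0.35000 − 0.02821·(0.35000 − 0.25000) / (0.02821 − (-0.11872))
   = 0.35000 − (0.0028210)/(0.1469300) = 0.3308004

0.33080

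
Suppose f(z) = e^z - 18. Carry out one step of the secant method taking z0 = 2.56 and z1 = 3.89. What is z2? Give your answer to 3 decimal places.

2.747

f(2.56) = -5.06418, f(3.89) = 30.91089
z2 = 3.89000 − 30.91089·(3.89000 − 2.56000) / (30.91089 − (-5.06418)) = 3.89000 − (41.11148)/(35.97507) = 2.74722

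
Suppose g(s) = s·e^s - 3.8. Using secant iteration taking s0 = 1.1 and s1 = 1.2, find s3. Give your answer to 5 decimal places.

g(1.1) = -0.4954174, g(1.2) = 0.1841403
s2 = 1.2000000 − 0.1841403·(1.2000000 − 1.1000000) / (0.1841403 − (-0.4954174)) = 1.2000000 − (0.0184140)/(0.6795577) = 1.1729029
g(1.1729029) = -0.0099291
s3 = 1.1729029 − (-0.0099291)·(1.1729029 − 1.2000000) / (-0.0099291 − 0.1841403) = 1.1729029 − (0.0002691)/(-0.1940694) = 1.1742893

1.17429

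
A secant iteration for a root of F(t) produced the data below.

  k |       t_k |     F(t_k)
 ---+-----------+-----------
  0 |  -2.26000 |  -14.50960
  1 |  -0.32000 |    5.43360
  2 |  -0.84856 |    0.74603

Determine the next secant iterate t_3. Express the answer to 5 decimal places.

t_3 = -0.84856 − 0.74603·(-0.84856 − (-0.32000)) / (0.74603 − 5.43360)
   = -0.84856 − (-0.3943216)/(-4.6875700) = -0.9326807

-0.93268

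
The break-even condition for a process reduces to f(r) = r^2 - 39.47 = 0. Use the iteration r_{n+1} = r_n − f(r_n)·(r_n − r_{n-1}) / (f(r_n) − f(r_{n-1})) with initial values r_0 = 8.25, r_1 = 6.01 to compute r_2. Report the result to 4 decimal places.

6.2449

f(8.25) = 28.592500, f(6.01) = -3.349900
r_2 = 6.010000 − (-3.349900)·(6.010000 − 8.250000) / (-3.349900 − 28.592500) = 6.010000 − (7.503776)/(-31.942400) = 6.244916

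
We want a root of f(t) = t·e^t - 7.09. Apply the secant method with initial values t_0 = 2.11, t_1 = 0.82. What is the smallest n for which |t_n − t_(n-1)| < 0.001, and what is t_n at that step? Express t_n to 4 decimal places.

f(2.11) = 10.313789, f(0.82) = -5.228190
t_2 = 0.820000 − (-5.228190)·(-1.290000)/(-15.541979) = 1.253945;  |Δ| = 0.433945
f(1.253945) = -2.696001
t_3 = 1.253945 − (-2.696001)·(0.433945)/(2.532189) = 1.715963;  |Δ| = 0.462018
f(1.715963) = 2.454235
t_4 = 1.715963 − 2.454235·(0.462018)/(5.150236) = 1.495798;  |Δ| = 0.220165
f(1.495798) = -0.414406
t_5 = 1.495798 − (-0.414406)·(-0.220165)/(-2.868641) = 1.527603;  |Δ| = 0.031805
f(1.527603) = -0.052145
t_6 = 1.527603 − (-0.052145)·(0.031805)/(0.362261) = 1.532181;  |Δ| = 0.004578
f(1.532181) = 0.001338
t_7 = 1.532181 − 0.001338·(0.004578)/(0.053483) = 1.532067;  |Δ| = 0.000115
|t_7 − t_6| = 0.000115 < 0.001

n = 7, t_n = 1.5321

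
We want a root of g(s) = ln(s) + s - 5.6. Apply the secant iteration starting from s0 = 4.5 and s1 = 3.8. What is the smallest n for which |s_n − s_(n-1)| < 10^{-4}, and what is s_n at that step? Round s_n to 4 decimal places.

g(4.5) = 0.404077, g(3.8) = -0.464999
s2 = 3.800000 − (-0.464999)·(-0.700000)/(-0.869076) = 4.174535;  |Δ| = 0.374535
g(4.174535) = 0.003538
s3 = 4.174535 − 0.003538·(0.374535)/(0.468537) = 4.171707;  |Δ| = 0.002828
g(4.171707) = 0.000032
s4 = 4.171707 − 0.000032·(-0.002828)/(-0.003506) = 4.171681;  |Δ| = 0.000026
|s4 − s3| = 0.000026 < 10^{-4}

n = 4, s_n = 4.1717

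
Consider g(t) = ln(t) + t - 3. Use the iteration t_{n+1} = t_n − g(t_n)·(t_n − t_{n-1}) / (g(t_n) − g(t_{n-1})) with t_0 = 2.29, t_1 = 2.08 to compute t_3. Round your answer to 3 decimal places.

g(2.29) = 0.11855, g(2.08) = -0.18763
t_2 = 2.08000 − (-0.18763)·(2.08000 − 2.29000) / (-0.18763 − 0.11855) = 2.08000 − (0.03940)/(-0.30618) = 2.20869
g(2.20869) = 0.00109
t_3 = 2.20869 − 0.00109·(2.20869 − 2.08000) / (0.00109 − (-0.18763)) = 2.20869 − (0.00014)/(0.18872) = 2.20795

2.208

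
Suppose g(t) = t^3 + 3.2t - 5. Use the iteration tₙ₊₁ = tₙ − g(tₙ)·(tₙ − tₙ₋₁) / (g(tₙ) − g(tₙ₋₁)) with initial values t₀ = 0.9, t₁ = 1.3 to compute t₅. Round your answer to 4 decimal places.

1.1216

g(0.9) = -1.391000, g(1.3) = 1.357000
t₂ = 1.300000 − 1.357000·(1.300000 − 0.900000) / (1.357000 − (-1.391000)) = 1.300000 − (0.542800)/(2.748000) = 1.102475
g(1.102475) = -0.132079
t₃ = 1.102475 − (-0.132079)·(1.102475 − 1.300000) / (-0.132079 − 1.357000) = 1.102475 − (0.026089)/(-1.489079) = 1.119995
g(1.119995) = -0.011109
t₄ = 1.119995 − (-0.011109)·(1.119995 − 1.102475) / (-0.011109 − (-0.132079)) = 1.119995 − (-0.000195)/(0.120970) = 1.121604
g(1.121604) = 0.000103
t₅ = 1.121604 − 0.000103·(1.121604 − 1.119995) / (0.000103 − (-0.011109)) = 1.121604 − (0.000000)/(0.011212) = 1.121589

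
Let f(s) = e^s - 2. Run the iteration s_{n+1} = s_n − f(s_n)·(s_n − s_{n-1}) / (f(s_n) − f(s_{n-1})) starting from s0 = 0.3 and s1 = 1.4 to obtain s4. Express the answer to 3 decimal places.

f(0.3) = -0.65014, f(1.4) = 2.05520
s2 = 1.40000 − 2.05520·(1.40000 − 0.30000) / (2.05520 − (-0.65014)) = 1.40000 − (2.26072)/(2.70534) = 0.56435
f(0.56435) = -0.24170
s3 = 0.56435 − (-0.24170)·(0.56435 − 1.40000) / (-0.24170 − 2.05520) = 0.56435 − (0.20197)/(-2.29690) = 0.65228
f(0.65228) = -0.08008
s4 = 0.65228 − (-0.08008)·(0.65228 − 0.56435) / (-0.08008 − (-0.24170)) = 0.65228 − (-0.00704)/(0.16162) = 0.69585

0.696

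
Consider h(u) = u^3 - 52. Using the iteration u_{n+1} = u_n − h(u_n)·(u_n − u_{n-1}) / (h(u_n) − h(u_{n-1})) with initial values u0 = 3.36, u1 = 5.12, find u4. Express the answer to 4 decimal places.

h(3.36) = -14.066944, h(5.12) = 82.217728
u2 = 5.120000 − 82.217728·(5.120000 − 3.360000) / (82.217728 − (-14.066944)) = 5.120000 − (144.703201)/(96.284672) = 3.617131
h(3.617131) = -4.674753
u3 = 3.617131 − (-4.674753)·(3.617131 − 5.120000) / (-4.674753 − 82.217728) = 3.617131 − (7.025539)/(-86.892481) = 3.697985
h(3.697985) = -1.429722
u4 = 3.697985 − (-1.429722)·(3.697985 − 3.617131) / (-1.429722 − (-4.674753)) = 3.697985 − (-0.115598)/(3.245031) = 3.733608

3.7336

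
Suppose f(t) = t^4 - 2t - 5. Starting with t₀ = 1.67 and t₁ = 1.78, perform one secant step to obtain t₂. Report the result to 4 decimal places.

f(1.67) = -0.562037, f(1.78) = 1.478759
t₂ = 1.780000 − 1.478759·(1.780000 − 1.670000) / (1.478759 − (-0.562037)) = 1.780000 − (0.162663)/(2.040795) = 1.700294

1.7003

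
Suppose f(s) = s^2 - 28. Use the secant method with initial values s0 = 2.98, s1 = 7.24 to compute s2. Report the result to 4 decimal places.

4.8508

f(2.98) = -19.119600, f(7.24) = 24.417600
s2 = 7.240000 − 24.417600·(7.240000 − 2.980000) / (24.417600 − (-19.119600)) = 7.240000 − (104.018976)/(43.537200) = 4.850802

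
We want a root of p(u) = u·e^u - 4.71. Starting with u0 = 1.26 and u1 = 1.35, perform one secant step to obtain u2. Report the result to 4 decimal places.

p(1.26) = -0.267969, p(1.35) = 0.497524
u2 = 1.350000 − 0.497524·(1.350000 − 1.260000) / (0.497524 − (-0.267969)) = 1.350000 − (0.044777)/(0.765493) = 1.291505

1.2915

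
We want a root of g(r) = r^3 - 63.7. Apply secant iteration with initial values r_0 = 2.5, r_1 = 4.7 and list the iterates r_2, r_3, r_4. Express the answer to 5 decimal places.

3.69918, 3.94524, 3.99753

g(2.5) = -48.0750000, g(4.7) = 40.1230000
r_2 = 4.7000000 − 40.1230000·(4.7000000 − 2.5000000) / (40.1230000 − (-48.0750000)) = 4.7000000 − (88.2706000)/(88.1980000) = 3.6991769
g(3.6991769) = -13.0807992
r_3 = 3.6991769 − (-13.0807992)·(3.6991769 − 4.7000000) / (-13.0807992 − 40.1230000) = 3.6991769 − (13.0915666)/(-53.2037992) = 3.9452414
g(3.9452414) = -2.2925969
r_4 = 3.9452414 − (-2.2925969)·(3.9452414 − 3.6991769) / (-2.2925969 − (-13.0807992)) = 3.9452414 − (-0.5641267)/(10.7882023) = 3.9975324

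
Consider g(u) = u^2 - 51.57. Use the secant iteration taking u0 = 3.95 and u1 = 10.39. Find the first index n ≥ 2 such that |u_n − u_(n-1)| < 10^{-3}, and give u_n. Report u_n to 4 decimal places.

g(3.95) = -35.967500, g(10.39) = 56.382100
u2 = 10.390000 − 56.382100·(6.440000)/(92.349600) = 6.458194;  |Δ| = 3.931806
g(6.458194) = -9.861732
u3 = 6.458194 − (-9.861732)·(-3.931806)/(-66.243832) = 7.043523;  |Δ| = 0.585329
g(7.043523) = -1.958789
u4 = 7.043523 − (-1.958789)·(0.585329)/(7.902943) = 7.188600;  |Δ| = 0.145077
g(7.188600) = 0.105965
u5 = 7.188600 − 0.105965·(0.145077)/(2.064755) = 7.181154;  |Δ| = 0.007445
g(7.181154) = -0.001025
u6 = 7.181154 − (-0.001025)·(-0.007445)/(-0.106990) = 7.181225;  |Δ| = 0.000071
|u6 − u5| = 0.000071 < 10^{-3}

n = 6, u_n = 7.1812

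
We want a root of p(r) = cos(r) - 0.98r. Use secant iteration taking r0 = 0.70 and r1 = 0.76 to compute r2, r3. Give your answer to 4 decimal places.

p(0.70) = 0.078842, p(0.76) = -0.019964
r2 = 0.760000 − (-0.019964)·(0.760000 − 0.700000) / (-0.019964 − 0.078842) = 0.760000 − (-0.001198)/(-0.098806) = 0.747877
p(0.747877) = 0.000215
r3 = 0.747877 − 0.000215·(0.747877 − 0.760000) / (0.000215 − (-0.019964)) = 0.747877 − (-0.000003)/(0.020179) = 0.748006

0.7479, 0.7480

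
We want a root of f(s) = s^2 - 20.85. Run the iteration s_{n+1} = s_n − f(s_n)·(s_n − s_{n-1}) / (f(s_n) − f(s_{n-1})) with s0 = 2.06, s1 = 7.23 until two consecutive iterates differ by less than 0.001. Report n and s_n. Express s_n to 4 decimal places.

n = 6, s_n = 4.5662

f(2.06) = -16.606400, f(7.23) = 31.422900
s2 = 7.230000 − 31.422900·(5.170000)/(48.029300) = 3.847557;  |Δ| = 3.382443
f(3.847557) = -6.046309
s3 = 3.847557 − (-6.046309)·(-3.382443)/(-37.469209) = 4.393373;  |Δ| = 0.545816
f(4.393373) = -1.548277
s4 = 4.393373 − (-1.548277)·(0.545816)/(4.498032) = 4.581249;  |Δ| = 0.187877
f(4.581249) = 0.137844
s5 = 4.581249 − 0.137844·(0.187877)/(1.686121) = 4.565890;  |Δ| = 0.015359
f(4.565890) = -0.002650
s6 = 4.565890 − (-0.002650)·(-0.015359)/(-0.140493) = 4.566180;  |Δ| = 0.000290
|s6 − s5| = 0.000290 < 0.001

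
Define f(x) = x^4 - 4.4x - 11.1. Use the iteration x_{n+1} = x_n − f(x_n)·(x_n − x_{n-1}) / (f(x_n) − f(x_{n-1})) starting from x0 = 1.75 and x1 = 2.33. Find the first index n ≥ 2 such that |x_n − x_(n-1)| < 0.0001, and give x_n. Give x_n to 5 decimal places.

n = 6, x_n = 2.12674

f(1.75) = -9.4210938, f(2.33) = 8.1209552
x2 = 2.3300000 − 8.1209552·(0.5800000)/(17.5420490) = 2.0614935;  |Δ| = 0.2685065
f(2.0614935) = -2.1101498
x3 = 2.0614935 − (-2.1101498)·(-0.2685065)/(-10.2311050) = 2.1168726;  |Δ| = 0.0553791
f(2.1168726) = -0.3335389
x4 = 2.1168726 − (-0.3335389)·(0.0553791)/(1.7766108) = 2.1272694;  |Δ| = 0.0103968
f(2.1272694) = 0.0181281
x5 = 2.1272694 − 0.0181281·(0.0103968)/(0.3516671) = 2.1267334;  |Δ| = 0.0005359
f(2.1267334) = -0.0001430
x6 = 2.1267334 − (-0.0001430)·(-0.0005359)/(-0.0182711) = 2.1267376;  |Δ| = 0.0000042
|x6 − x5| = 0.0000042 < 0.0001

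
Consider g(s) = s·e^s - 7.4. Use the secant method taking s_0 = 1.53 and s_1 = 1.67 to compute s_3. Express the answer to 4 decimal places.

g(1.53) = -0.334189, g(1.67) = 1.471320
s_2 = 1.670000 − 1.471320·(1.670000 − 1.530000) / (1.471320 − (-0.334189)) = 1.670000 − (0.205985)/(1.805510) = 1.555913
g(1.555913) = -0.025885
s_3 = 1.555913 − (-0.025885)·(1.555913 − 1.670000) / (-0.025885 − 1.471320) = 1.555913 − (0.002953)/(-1.497206) = 1.557886

1.5579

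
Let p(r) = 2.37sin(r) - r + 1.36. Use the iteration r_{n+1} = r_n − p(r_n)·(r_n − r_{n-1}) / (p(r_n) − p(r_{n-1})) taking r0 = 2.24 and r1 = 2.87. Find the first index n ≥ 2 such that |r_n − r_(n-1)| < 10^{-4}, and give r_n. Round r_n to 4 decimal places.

p(2.24) = 0.978829, p(2.87) = -0.874209
r2 = 2.870000 − (-0.874209)·(0.630000)/(-1.853038) = 2.572784;  |Δ| = 0.297216
p(2.572784) = 0.063765
r3 = 2.572784 − 0.063765·(-0.297216)/(0.937974) = 2.592990;  |Δ| = 0.020205
p(2.592990) = 0.002956
r4 = 2.592990 − 0.002956·(0.020205)/(-0.060809) = 2.593972;  |Δ| = 0.000982
p(2.593972) = -0.000013
r5 = 2.593972 − (-0.000013)·(0.000982)/(-0.002969) = 2.593967;  |Δ| = 0.000004
|r5 − r4| = 0.000004 < 10^{-4}

n = 5, r_n = 2.5940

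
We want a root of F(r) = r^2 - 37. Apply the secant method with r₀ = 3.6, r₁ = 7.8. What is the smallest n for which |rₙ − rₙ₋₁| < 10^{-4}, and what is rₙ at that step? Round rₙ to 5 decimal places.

n = 6, rₙ = 6.08276

F(3.6) = -24.0400000, F(7.8) = 23.8400000
r₂ = 7.8000000 − 23.8400000·(4.2000000)/(47.8800000) = 5.7087719;  |Δ| = 2.0912281
F(5.7087719) = -4.4099231
r₃ = 5.7087719 − (-4.4099231)·(-2.0912281)/(-28.2499231) = 6.0352208;  |Δ| = 0.3264488
F(6.0352208) = -0.5761101
r₄ = 6.0352208 − (-0.5761101)·(0.3264488)/(3.8338129) = 6.0842765;  |Δ| = 0.0490557
F(6.0842765) = 0.0184207
r₅ = 6.0842765 − 0.0184207·(0.0490557)/(0.5945308) = 6.0827566;  |Δ| = 0.0015199
F(6.0827566) = -0.0000723
r₆ = 6.0827566 − (-0.0000723)·(-0.0015199)/(-0.0184929) = 6.0827625;  |Δ| = 0.0000059
|r₆ − r₅| = 0.0000059 < 10^{-4}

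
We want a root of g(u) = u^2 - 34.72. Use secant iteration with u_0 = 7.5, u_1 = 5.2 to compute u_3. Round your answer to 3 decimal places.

g(7.5) = 21.53000, g(5.2) = -7.68000
u_2 = 5.20000 − (-7.68000)·(5.20000 − 7.50000) / (-7.68000 − 21.53000) = 5.20000 − (17.66400)/(-29.21000) = 5.80472
g(5.80472) = -1.02517
u_3 = 5.80472 − (-1.02517)·(5.80472 − 5.20000) / (-1.02517 − (-7.68000)) = 5.80472 − (-0.61995)/(6.65483) = 5.89788

5.898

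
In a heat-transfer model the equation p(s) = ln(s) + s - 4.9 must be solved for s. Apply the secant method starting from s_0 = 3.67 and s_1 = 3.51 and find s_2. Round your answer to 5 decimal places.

3.61510

p(3.67) = 0.0701917, p(3.51) = -0.1343840
s_2 = 3.5100000 − (-0.1343840)·(3.5100000 − 3.6700000) / (-0.1343840 − 0.0701917) = 3.5100000 − (0.0215014)/(-0.2045756) = 3.6151026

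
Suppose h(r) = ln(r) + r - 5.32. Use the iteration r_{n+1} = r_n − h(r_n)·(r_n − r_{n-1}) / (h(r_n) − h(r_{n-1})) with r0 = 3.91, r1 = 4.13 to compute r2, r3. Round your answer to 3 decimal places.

h(3.91) = -0.04646, h(4.13) = 0.22828
r2 = 4.13000 − 0.22828·(4.13000 − 3.91000) / (0.22828 − (-0.04646)) = 4.13000 − (0.05022)/(0.27474) = 3.94721
h(3.94721) = 0.00021
r3 = 3.94721 − 0.00021·(3.94721 − 4.13000) / (0.00021 − 0.22828) = 3.94721 − (-0.00004)/(-0.22806) = 3.94703

3.947, 3.947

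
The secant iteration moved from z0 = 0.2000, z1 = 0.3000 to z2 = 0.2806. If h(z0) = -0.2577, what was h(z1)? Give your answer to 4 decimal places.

The secant line through (0.2000, -0.2577) and (0.3000, h(z1)) crosses zero at z2 = 0.2806.
So (0.2000, -0.2577), (0.3000, h(z1)), (0.2806, 0) are collinear:
h(z1) = -0.2577 · (0.3000 − 0.2806) / (0.2000 − 0.2806) = -0.2577 · (0.019400)/(-0.080600) = 0.062027

0.0620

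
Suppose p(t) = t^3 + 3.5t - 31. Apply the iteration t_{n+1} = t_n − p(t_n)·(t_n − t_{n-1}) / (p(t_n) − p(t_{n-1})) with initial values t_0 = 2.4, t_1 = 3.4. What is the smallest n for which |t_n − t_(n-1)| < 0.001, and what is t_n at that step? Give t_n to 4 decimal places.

p(2.4) = -8.776000, p(3.4) = 20.204000
t_2 = 3.400000 − 20.204000·(1.000000)/(28.980000) = 2.702830;  |Δ| = 0.697170
p(2.702830) = -1.795150
t_3 = 2.702830 − (-1.795150)·(-0.697170)/(-21.999150) = 2.759719;  |Δ| = 0.056890
p(2.759719) = -0.322822
t_4 = 2.759719 − (-0.322822)·(0.056890)/(1.472328) = 2.772193;  |Δ| = 0.012474
p(2.772193) = 0.007125
t_5 = 2.772193 − 0.007125·(0.012474)/(0.329947) = 2.771924;  |Δ| = 0.000269
|t_5 − t_4| = 0.000269 < 0.001

n = 5, t_n = 2.7719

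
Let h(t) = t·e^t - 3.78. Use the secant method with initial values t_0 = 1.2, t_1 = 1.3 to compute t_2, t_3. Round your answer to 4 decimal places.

1.1740, 1.1717

h(1.2) = 0.204140, h(1.3) = 0.990086
t_2 = 1.300000 − 0.990086·(1.300000 − 1.200000) / (0.990086 − 0.204140) = 1.300000 − (0.099009)/(0.785945) = 1.174026
h(1.174026) = 0.017964
t_3 = 1.174026 − 0.017964·(1.174026 − 1.300000) / (0.017964 − 0.990086) = 1.174026 − (-0.002263)/(-0.972122) = 1.171698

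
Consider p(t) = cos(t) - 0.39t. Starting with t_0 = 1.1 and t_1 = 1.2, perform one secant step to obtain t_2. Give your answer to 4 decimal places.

1.1189

p(1.1) = 0.024596, p(1.2) = -0.105642
t_2 = 1.200000 − (-0.105642)·(1.200000 − 1.100000) / (-0.105642 − 0.024596) = 1.200000 − (-0.010564)/(-0.130238) = 1.118885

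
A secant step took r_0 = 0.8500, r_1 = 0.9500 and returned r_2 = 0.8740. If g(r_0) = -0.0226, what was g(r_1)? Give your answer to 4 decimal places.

The secant line through (0.8500, -0.0226) and (0.9500, g(r_1)) crosses zero at r_2 = 0.8740.
So (0.8500, -0.0226), (0.9500, g(r_1)), (0.8740, 0) are collinear:
g(r_1) = -0.0226 · (0.9500 − 0.8740) / (0.8500 − 0.8740) = -0.0226 · (0.076000)/(-0.024000) = 0.071567

0.0716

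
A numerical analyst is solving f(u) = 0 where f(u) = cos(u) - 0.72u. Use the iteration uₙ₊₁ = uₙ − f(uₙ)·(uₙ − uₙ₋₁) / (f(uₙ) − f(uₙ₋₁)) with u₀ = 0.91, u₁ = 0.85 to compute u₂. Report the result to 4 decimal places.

0.8822

f(0.91) = -0.041454, f(0.85) = 0.047983
u₂ = 0.850000 − 0.047983·(0.850000 − 0.910000) / (0.047983 − (-0.041454)) = 0.850000 − (-0.002879)/(0.089437) = 0.882190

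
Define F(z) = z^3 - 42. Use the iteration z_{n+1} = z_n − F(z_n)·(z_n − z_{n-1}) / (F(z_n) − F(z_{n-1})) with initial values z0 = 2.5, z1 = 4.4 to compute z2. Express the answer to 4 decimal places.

F(2.5) = -26.375000, F(4.4) = 43.184000
z2 = 4.400000 − 43.184000·(4.400000 − 2.500000) / (43.184000 − (-26.375000)) = 4.400000 − (82.049600)/(69.559000) = 3.220432

3.2204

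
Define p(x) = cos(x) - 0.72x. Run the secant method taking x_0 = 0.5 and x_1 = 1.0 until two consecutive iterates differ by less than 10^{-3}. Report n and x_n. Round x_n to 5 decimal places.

n = 4, x_n = 0.88238

p(0.5) = 0.5175826, p(1.0) = -0.1796977
x_2 = 1.0000000 − (-0.1796977)·(0.5000000)/(-0.6972803) = 0.8711439;  |Δ| = 0.1288561
p(0.8711439) = 0.0167283
x_3 = 0.8711439 − 0.0167283·(-0.1288561)/(0.1964260) = 0.8821177;  |Δ| = 0.0109738
p(0.8821177) = 0.0003928
x_4 = 0.8821177 − 0.0003928·(0.0109738)/(-0.0163354) = 0.8823816;  |Δ| = 0.0002639
|x_4 − x_3| = 0.0002639 < 10^{-3}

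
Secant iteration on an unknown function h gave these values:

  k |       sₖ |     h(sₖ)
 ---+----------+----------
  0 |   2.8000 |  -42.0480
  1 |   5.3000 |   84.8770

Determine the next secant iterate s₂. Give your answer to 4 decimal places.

s₂ = 5.3000 − 84.8770·(5.3000 − 2.8000) / (84.8770 − (-42.0480))
   = 5.3000 − (212.192500)/(126.925000) = 3.628206

3.6282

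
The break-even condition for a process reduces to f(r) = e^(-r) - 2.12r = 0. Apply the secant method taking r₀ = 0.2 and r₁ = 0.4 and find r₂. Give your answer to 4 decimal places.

0.3379

f(0.2) = 0.394731, f(0.4) = -0.177680
r₂ = 0.400000 − (-0.177680)·(0.400000 − 0.200000) / (-0.177680 − 0.394731) = 0.400000 − (-0.035536)/(-0.572411) = 0.337919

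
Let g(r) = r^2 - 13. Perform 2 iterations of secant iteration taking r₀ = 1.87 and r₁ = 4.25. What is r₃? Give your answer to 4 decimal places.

g(1.87) = -9.503100, g(4.25) = 5.062500
r₂ = 4.250000 − 5.062500·(4.250000 − 1.870000) / (5.062500 − (-9.503100)) = 4.250000 − (12.048750)/(14.565600) = 3.422794
g(3.422794) = -1.284480
r₃ = 3.422794 − (-1.284480)·(3.422794 − 4.250000) / (-1.284480 − 5.062500) = 3.422794 − (1.062530)/(-6.346980) = 3.590201

3.5902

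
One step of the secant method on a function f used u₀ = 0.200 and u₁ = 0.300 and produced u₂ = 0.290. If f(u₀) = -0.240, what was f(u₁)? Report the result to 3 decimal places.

The secant line through (0.200, -0.240) and (0.300, f(u₁)) crosses zero at u₂ = 0.290.
So (0.200, -0.240), (0.300, f(u₁)), (0.290, 0) are collinear:
f(u₁) = -0.240 · (0.300 − 0.290) / (0.200 − 0.290) = -0.240 · (0.01000)/(-0.09000) = 0.02667

0.027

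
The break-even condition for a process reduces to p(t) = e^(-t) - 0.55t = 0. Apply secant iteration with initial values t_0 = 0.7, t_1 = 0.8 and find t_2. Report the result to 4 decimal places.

0.8091

p(0.7) = 0.111585, p(0.8) = 0.009329
t_2 = 0.800000 − 0.009329·(0.800000 − 0.700000) / (0.009329 − 0.111585) = 0.800000 − (0.000933)/(-0.102256) = 0.809123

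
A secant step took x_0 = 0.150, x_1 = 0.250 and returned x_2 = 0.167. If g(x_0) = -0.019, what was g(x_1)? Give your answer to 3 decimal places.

The secant line through (0.150, -0.019) and (0.250, g(x_1)) crosses zero at x_2 = 0.167.
So (0.150, -0.019), (0.250, g(x_1)), (0.167, 0) are collinear:
g(x_1) = -0.019 · (0.250 − 0.167) / (0.150 − 0.167) = -0.019 · (0.08300)/(-0.01700) = 0.09276

0.093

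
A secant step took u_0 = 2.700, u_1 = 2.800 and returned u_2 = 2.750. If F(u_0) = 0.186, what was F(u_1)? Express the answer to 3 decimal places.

The secant line through (2.700, 0.186) and (2.800, F(u_1)) crosses zero at u_2 = 2.750.
So (2.700, 0.186), (2.800, F(u_1)), (2.750, 0) are collinear:
F(u_1) = 0.186 · (2.800 − 2.750) / (2.700 − 2.750) = 0.186 · (0.05000)/(-0.05000) = -0.18600

-0.186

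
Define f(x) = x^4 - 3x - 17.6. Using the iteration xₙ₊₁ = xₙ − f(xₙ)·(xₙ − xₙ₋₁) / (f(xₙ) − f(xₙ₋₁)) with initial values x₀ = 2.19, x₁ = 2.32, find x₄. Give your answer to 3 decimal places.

f(2.19) = -1.16742, f(2.32) = 4.41023
x₂ = 2.32000 − 4.41023·(2.32000 − 2.19000) / (4.41023 − (-1.16742)) = 2.32000 − (0.57333)/(5.57765) = 2.21721
f(2.21721) = -0.08440
x₃ = 2.21721 − (-0.08440)·(2.21721 − 2.32000) / (-0.08440 − 4.41023) = 2.21721 − (0.00868)/(-4.49463) = 2.21914
f(2.21914) = -0.00592
x₄ = 2.21914 − (-0.00592)·(2.21914 − 2.21721) / (-0.00592 − (-0.08440)) = 2.21914 − (-0.00001)/(0.07847) = 2.21929

2.219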